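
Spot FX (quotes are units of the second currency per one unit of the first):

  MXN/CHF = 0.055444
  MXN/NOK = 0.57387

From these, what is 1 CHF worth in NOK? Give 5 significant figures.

1 CHF ÷ 0.055444 = 18.0362 MXN
18.0362 MXN × 0.57387 = 10.3504 NOK

CHF/NOK = 10.350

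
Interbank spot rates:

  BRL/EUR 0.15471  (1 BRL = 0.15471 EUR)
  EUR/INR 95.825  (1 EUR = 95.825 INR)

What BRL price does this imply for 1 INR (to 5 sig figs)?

1 INR ÷ 95.825 = 0.0104357 EUR
0.0104357 EUR ÷ 0.15471 = 0.0674532 BRL

INR/BRL = 0.067453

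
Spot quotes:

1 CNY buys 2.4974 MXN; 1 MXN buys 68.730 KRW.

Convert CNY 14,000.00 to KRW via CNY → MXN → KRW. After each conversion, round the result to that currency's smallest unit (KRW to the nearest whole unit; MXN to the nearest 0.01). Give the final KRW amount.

CNY 14,000.00 × 2.4974 = MXN 34,963.60
MXN 34,963.60 × 68.730 = KRW 2,403,048

KRW 2,403,048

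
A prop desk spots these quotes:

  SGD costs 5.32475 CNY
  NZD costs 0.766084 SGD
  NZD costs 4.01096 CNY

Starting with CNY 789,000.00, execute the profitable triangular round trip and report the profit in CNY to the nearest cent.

Profit: CNY 13,424.70

Profitable loop is CNY → NZD → SGD → CNY:
CNY 789,000.00 ÷ 4.01096 = NZD 196,711.01
NZD 196,711.01 × 0.766084 = SGD 150,697.16
SGD 150,697.16 × 5.32475 = CNY 802,424.70
Profit = CNY 802,424.70 − CNY 789,000.00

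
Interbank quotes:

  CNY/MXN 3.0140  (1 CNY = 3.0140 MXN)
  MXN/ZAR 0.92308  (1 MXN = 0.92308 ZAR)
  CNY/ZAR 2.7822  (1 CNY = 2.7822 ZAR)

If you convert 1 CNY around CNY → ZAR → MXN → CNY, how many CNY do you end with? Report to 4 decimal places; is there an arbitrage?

1.0000 (no arbitrage)

Around CNY → ZAR → MXN → CNY: 1 × 2.7822 ÷ 0.92308 ÷ 3.0140 = 1.000013
Product ≈ 1 (deviation 0.001%, within rounding noise).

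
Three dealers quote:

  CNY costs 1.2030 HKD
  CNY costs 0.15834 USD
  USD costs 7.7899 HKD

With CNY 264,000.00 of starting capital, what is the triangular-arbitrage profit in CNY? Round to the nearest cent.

Profitable loop is CNY → USD → HKD → CNY:
CNY 264,000.00 × 0.15834 = USD 41,801.76
USD 41,801.76 × 7.7899 = HKD 325,631.53
HKD 325,631.53 ÷ 1.2030 = CNY 270,682.90
Profit = CNY 270,682.90 − CNY 264,000.00

Profit: CNY 6,682.90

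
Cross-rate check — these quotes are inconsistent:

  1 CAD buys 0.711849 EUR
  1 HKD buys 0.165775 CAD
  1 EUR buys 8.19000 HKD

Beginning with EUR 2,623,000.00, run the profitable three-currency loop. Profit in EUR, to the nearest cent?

Profit: EUR 90,985.19

Profitable loop is EUR → CAD → HKD → EUR:
EUR 2,623,000.00 ÷ 0.711849 = CAD 3,684,770.23
CAD 3,684,770.23 ÷ 0.165775 = HKD 22,227,538.68
HKD 22,227,538.68 ÷ 8.19000 = EUR 2,713,985.19
Profit = EUR 2,713,985.19 − EUR 2,623,000.00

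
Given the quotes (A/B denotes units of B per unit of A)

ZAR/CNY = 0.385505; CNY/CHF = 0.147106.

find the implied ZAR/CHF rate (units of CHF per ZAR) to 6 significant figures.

1 ZAR × 0.385505 = 0.385505 CNY
0.385505 CNY × 0.147106 = 0.0567101 CHF

ZAR/CHF = 0.0567101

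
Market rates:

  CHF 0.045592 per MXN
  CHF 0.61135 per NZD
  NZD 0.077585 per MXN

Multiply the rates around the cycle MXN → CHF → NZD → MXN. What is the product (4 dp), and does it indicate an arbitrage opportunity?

Around MXN → CHF → NZD → MXN: 1 × 0.045592 ÷ 0.61135 ÷ 0.077585 = 0.961216
Product < 1; profitable direction is MXN → NZD → CHF → MXN.

0.9612 (arbitrage exists)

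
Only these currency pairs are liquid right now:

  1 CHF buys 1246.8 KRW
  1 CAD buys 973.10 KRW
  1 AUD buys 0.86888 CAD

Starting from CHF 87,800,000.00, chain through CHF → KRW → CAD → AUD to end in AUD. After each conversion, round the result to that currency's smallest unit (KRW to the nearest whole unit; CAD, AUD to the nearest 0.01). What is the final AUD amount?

AUD 129,471,457.28

CHF 87,800,000.00 × 1246.8 = KRW 109,469,040,000
KRW 109,469,040,000 ÷ 973.10 = CAD 112,495,159.80
CAD 112,495,159.80 ÷ 0.86888 = AUD 129,471,457.28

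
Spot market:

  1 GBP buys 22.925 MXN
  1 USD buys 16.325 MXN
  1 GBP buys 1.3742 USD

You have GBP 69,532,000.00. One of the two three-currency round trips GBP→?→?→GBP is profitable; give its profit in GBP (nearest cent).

Profit: GBP 1,522,392.67

Profitable loop is GBP → MXN → USD → GBP:
GBP 69,532,000.00 × 22.925 = MXN 1,594,021,100.00
MXN 1,594,021,100.00 ÷ 16.325 = USD 97,642,946.40
USD 97,642,946.40 ÷ 1.3742 = GBP 71,054,392.67
Profit = GBP 71,054,392.67 − GBP 69,532,000.00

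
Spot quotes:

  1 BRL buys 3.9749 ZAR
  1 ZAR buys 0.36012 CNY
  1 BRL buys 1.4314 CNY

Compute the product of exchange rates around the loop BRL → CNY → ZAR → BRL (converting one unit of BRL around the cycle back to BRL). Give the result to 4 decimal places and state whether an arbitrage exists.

1.0000 (no arbitrage)

Around BRL → CNY → ZAR → BRL: 1 × 1.4314 ÷ 0.36012 ÷ 3.9749 = 0.999971
Product ≈ 1 (deviation 0.003%, within rounding noise).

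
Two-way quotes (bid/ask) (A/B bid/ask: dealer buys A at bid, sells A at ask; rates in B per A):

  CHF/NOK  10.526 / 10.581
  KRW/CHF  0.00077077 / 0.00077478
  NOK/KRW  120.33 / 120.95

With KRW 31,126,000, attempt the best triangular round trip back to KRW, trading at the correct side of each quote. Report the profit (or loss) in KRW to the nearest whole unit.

Best loop KRW → NOK → CHF → KRW:
KRW 31,126,000 ÷ 120.95 (buy NOK at ask) = NOK 257,346.01
NOK 257,346.01 ÷ 10.581 (buy CHF at ask) = CHF 24,321.52
CHF 24,321.52 ÷ 0.00077478 (buy KRW at ask) = KRW 31,391,519

Net profit: KRW 265,519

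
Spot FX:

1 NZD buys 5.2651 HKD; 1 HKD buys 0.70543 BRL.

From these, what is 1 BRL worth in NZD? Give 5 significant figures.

1 BRL ÷ 0.70543 = 1.41758 HKD
1.41758 HKD ÷ 5.2651 = 0.26924 NZD

BRL/NZD = 0.26924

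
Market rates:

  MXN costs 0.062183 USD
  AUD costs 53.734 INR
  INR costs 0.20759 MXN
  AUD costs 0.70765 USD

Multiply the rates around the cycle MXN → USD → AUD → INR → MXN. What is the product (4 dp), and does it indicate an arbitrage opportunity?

0.9802 (arbitrage exists)

Around MXN → USD → AUD → INR → MXN: 1 × 0.062183 ÷ 0.70765 × 53.734 × 0.20759 = 0.980187
Product < 1; profitable direction is MXN → INR → AUD → USD → MXN.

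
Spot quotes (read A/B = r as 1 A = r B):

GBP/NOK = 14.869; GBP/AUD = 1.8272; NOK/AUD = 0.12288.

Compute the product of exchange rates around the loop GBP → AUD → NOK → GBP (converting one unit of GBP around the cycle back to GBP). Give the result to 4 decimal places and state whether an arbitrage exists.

1.0001 (no arbitrage)

Around GBP → AUD → NOK → GBP: 1 × 1.8272 ÷ 0.12288 ÷ 14.869 = 1.000053
Product ≈ 1 (deviation 0.005%, within rounding noise).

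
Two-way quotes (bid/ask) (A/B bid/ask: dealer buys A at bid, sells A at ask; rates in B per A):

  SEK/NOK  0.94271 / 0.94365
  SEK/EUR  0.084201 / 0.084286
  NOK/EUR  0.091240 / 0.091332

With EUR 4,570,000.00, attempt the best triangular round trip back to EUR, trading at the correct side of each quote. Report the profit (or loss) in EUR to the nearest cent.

Best loop EUR → SEK → NOK → EUR:
EUR 4,570,000.00 ÷ 0.084286 (buy SEK at ask) = SEK 54,220,155.19
SEK 54,220,155.19 × 0.94271 (sell SEK at bid) = NOK 51,113,882.50
NOK 51,113,882.50 × 0.091240 (sell NOK at bid) = EUR 4,663,630.64

Net profit: EUR 93,630.64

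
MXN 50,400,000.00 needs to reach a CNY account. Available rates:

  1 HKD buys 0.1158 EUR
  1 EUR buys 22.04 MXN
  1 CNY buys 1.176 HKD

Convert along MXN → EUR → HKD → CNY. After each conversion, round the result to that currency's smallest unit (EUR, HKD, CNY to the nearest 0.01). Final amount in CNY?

MXN 50,400,000.00 ÷ 22.04 = EUR 2,286,751.36
EUR 2,286,751.36 ÷ 0.1158 = HKD 19,747,421.07
HKD 19,747,421.07 ÷ 1.176 = CNY 16,792,024.72

CNY 16,792,024.72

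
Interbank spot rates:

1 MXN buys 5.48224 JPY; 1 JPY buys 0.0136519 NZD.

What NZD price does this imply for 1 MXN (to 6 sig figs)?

MXN/NZD = 0.0748430

1 MXN × 5.48224 = 5.48224 JPY
5.48224 JPY × 0.0136519 = 0.074843 NZD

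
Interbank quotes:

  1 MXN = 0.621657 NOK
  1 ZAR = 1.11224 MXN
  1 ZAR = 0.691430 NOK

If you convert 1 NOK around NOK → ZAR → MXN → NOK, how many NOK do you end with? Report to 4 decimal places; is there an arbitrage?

Around NOK → ZAR → MXN → NOK: 1 ÷ 0.691430 × 1.11224 × 0.621657 = 1.000003
Product ≈ 1 (deviation 0.000%, within rounding noise).

1.0000 (no arbitrage)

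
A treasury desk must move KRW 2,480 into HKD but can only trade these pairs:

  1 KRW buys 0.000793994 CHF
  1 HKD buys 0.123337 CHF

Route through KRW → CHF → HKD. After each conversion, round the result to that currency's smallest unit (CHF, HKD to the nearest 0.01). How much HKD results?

HKD 15.97

KRW 2,480 × 0.000793994 = CHF 1.97
CHF 1.97 ÷ 0.123337 = HKD 15.97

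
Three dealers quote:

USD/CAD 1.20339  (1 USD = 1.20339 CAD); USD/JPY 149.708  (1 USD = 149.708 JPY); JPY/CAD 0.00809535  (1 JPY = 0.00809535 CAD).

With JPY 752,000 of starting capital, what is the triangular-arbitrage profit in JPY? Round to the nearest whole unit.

Profitable loop is JPY → CAD → USD → JPY:
JPY 752,000 × 0.00809535 = CAD 6,087.70
CAD 6,087.70 ÷ 1.20339 = USD 5,058.79
USD 5,058.79 × 149.708 = JPY 757,342
Profit = JPY 757,342 − JPY 752,000

Profit: JPY 5,342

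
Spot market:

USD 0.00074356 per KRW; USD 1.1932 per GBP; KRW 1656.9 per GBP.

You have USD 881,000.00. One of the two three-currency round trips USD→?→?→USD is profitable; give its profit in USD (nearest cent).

Profitable loop is USD → GBP → KRW → USD:
USD 881,000.00 ÷ 1.1932 = GBP 738,350.65
GBP 738,350.65 × 1656.9 = KRW 1,223,373,198
KRW 1,223,373,198 × 0.00074356 = USD 909,651.38
Profit = USD 909,651.38 − USD 881,000.00

Profit: USD 28,651.38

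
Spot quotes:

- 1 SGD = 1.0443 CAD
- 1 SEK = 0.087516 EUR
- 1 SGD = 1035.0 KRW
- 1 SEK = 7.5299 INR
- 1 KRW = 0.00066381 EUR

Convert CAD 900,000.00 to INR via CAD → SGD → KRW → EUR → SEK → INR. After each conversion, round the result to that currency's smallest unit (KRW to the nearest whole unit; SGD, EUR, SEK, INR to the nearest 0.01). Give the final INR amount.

INR 50,945,182.83

CAD 900,000.00 ÷ 1.0443 = SGD 861,821.32
SGD 861,821.32 × 1035.0 = KRW 891,985,066
KRW 891,985,066 × 0.00066381 = EUR 592,108.61
EUR 592,108.61 ÷ 0.087516 = SEK 6,765,718.38
SEK 6,765,718.38 × 7.5299 = INR 50,945,182.83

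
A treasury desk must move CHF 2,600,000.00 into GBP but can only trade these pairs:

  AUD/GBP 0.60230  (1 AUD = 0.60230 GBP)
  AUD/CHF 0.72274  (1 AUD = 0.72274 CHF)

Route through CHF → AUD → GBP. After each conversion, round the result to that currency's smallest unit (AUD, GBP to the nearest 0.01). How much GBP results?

CHF 2,600,000.00 ÷ 0.72274 = AUD 3,597,420.93
AUD 3,597,420.93 × 0.60230 = GBP 2,166,726.63

GBP 2,166,726.63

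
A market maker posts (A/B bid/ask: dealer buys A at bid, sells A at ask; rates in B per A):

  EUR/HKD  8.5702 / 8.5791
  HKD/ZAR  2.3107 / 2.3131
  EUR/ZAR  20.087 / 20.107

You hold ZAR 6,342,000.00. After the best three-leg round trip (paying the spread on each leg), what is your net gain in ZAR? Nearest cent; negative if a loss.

Net profit: ZAR 77,558.76

Best loop ZAR → HKD → EUR → ZAR:
ZAR 6,342,000.00 ÷ 2.3131 (buy HKD at ask) = HKD 2,741,775.11
HKD 2,741,775.11 ÷ 8.5791 (buy EUR at ask) = EUR 319,587.73
EUR 319,587.73 × 20.087 (sell EUR at bid) = ZAR 6,419,558.76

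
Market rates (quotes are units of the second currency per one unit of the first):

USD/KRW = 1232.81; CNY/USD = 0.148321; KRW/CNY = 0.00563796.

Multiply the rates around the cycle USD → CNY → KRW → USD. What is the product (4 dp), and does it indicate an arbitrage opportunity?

Around USD → CNY → KRW → USD: 1 ÷ 0.148321 ÷ 0.00563796 ÷ 1232.81 = 0.970017
Product < 1; profitable direction is USD → KRW → CNY → USD.

0.9700 (arbitrage exists)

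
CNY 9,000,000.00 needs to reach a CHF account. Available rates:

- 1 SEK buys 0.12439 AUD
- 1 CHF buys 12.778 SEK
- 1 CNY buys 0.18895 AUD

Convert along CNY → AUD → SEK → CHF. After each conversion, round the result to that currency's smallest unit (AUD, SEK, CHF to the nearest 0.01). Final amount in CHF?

CHF 1,069,894.74

CNY 9,000,000.00 × 0.18895 = AUD 1,700,550.00
AUD 1,700,550.00 ÷ 0.12439 = SEK 13,671,115.04
SEK 13,671,115.04 ÷ 12.778 = CHF 1,069,894.74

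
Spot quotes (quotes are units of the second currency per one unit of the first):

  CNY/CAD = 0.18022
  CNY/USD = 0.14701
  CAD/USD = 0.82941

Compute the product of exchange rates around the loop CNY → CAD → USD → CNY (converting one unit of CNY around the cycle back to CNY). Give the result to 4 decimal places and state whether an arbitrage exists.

Around CNY → CAD → USD → CNY: 1 × 0.18022 × 0.82941 ÷ 0.14701 = 1.016776
Product > 1; profitable direction is CNY → CAD → USD → CNY.

1.0168 (arbitrage exists)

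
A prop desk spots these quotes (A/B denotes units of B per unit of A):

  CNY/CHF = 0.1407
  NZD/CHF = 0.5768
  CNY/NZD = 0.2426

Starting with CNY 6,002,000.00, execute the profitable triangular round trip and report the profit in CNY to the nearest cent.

Profit: CNY 32,955.06

Profitable loop is CNY → CHF → NZD → CNY:
CNY 6,002,000.00 × 0.1407 = CHF 844,481.40
CHF 844,481.40 ÷ 0.5768 = NZD 1,464,080.10
NZD 1,464,080.10 ÷ 0.2426 = CNY 6,034,955.06
Profit = CNY 6,034,955.06 − CNY 6,002,000.00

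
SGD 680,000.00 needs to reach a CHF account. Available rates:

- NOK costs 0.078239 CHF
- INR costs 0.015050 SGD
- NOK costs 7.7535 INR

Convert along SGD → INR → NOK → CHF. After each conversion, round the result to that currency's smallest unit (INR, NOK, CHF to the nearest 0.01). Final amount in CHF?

SGD 680,000.00 ÷ 0.015050 = INR 45,182,724.25
INR 45,182,724.25 ÷ 7.7535 = NOK 5,827,397.21
NOK 5,827,397.21 × 0.078239 = CHF 455,929.73

CHF 455,929.73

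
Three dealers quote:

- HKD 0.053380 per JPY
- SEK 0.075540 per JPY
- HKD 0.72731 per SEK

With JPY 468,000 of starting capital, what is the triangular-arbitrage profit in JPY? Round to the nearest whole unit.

Profit: JPY 13,686

Profitable loop is JPY → SEK → HKD → JPY:
JPY 468,000 × 0.075540 = SEK 35,352.72
SEK 35,352.72 × 0.72731 = HKD 25,712.39
HKD 25,712.39 ÷ 0.053380 = JPY 481,686
Profit = JPY 481,686 − JPY 468,000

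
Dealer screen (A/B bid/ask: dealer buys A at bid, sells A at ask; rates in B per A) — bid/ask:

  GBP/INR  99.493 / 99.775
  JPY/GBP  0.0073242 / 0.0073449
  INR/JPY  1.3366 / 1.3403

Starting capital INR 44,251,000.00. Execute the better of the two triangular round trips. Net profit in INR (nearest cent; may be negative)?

Net profit: INR 800,934.93

Best loop INR → GBP → JPY → INR:
INR 44,251,000.00 ÷ 99.775 (buy GBP at ask) = GBP 443,507.89
GBP 443,507.89 ÷ 0.0073449 (buy JPY at ask) = JPY 60,383,108
JPY 60,383,108 ÷ 1.3403 (buy INR at ask) = INR 45,051,934.93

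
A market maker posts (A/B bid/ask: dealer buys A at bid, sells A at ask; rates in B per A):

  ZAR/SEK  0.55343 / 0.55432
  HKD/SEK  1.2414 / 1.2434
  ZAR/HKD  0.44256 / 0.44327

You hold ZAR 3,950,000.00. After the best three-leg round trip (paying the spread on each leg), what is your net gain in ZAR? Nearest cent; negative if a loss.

Best loop ZAR → SEK → HKD → ZAR:
ZAR 3,950,000.00 × 0.55343 (sell ZAR at bid) = SEK 2,186,048.50
SEK 2,186,048.50 ÷ 1.2434 (buy HKD at ask) = HKD 1,758,121.68
HKD 1,758,121.68 ÷ 0.44327 (buy ZAR at ask) = ZAR 3,966,254.61

Net profit: ZAR 16,254.61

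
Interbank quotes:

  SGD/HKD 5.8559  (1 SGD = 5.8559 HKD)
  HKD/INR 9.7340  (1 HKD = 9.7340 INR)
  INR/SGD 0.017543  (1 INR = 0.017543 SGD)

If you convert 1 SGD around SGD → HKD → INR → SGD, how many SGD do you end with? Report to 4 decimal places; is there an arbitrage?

1.0000 (no arbitrage)

Around SGD → HKD → INR → SGD: 1 × 5.8559 × 9.7340 × 0.017543 = 0.999974
Product ≈ 1 (deviation 0.003%, within rounding noise).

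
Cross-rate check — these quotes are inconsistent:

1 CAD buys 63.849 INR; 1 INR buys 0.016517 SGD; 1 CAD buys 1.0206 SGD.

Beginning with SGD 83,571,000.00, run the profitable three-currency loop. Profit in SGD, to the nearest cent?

Profit: SGD 2,783,565.52

Profitable loop is SGD → CAD → INR → SGD:
SGD 83,571,000.00 ÷ 1.0206 = CAD 81,884,185.77
CAD 81,884,185.77 × 63.849 = INR 5,228,223,377.43
INR 5,228,223,377.43 × 0.016517 = SGD 86,354,565.52
Profit = SGD 86,354,565.52 − SGD 83,571,000.00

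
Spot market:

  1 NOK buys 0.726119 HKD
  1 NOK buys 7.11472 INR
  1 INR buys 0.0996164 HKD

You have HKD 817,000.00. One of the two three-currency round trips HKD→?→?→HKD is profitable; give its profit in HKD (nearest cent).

Profit: HKD 20,030.34

Profitable loop is HKD → INR → NOK → HKD:
HKD 817,000.00 ÷ 0.0996164 = INR 8,201,460.80
INR 8,201,460.80 ÷ 7.11472 = NOK 1,152,745.41
NOK 1,152,745.41 × 0.726119 = HKD 837,030.34
Profit = HKD 837,030.34 − HKD 817,000.00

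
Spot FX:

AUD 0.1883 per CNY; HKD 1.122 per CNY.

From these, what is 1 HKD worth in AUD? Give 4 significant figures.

1 HKD ÷ 1.122 = 0.891266 CNY
0.891266 CNY × 0.1883 = 0.167825 AUD

HKD/AUD = 0.1678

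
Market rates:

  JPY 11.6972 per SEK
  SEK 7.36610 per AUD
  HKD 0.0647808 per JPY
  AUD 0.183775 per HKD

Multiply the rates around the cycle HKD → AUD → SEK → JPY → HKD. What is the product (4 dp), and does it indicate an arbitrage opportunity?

1.0258 (arbitrage exists)

Around HKD → AUD → SEK → JPY → HKD: 1 × 0.183775 × 7.36610 × 11.6972 × 0.0647808 = 1.025775
Product > 1; profitable direction is HKD → AUD → SEK → JPY → HKD.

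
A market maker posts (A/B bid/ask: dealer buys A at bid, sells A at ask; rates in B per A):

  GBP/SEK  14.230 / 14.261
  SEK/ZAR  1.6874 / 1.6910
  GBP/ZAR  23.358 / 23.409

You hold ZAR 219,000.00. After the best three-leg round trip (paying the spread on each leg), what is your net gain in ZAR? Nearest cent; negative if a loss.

Best loop ZAR → GBP → SEK → ZAR:
ZAR 219,000.00 ÷ 23.409 (buy GBP at ask) = GBP 9,355.38
GBP 9,355.38 × 14.230 (sell GBP at bid) = SEK 133,127.00
SEK 133,127.00 × 1.6874 (sell SEK at bid) = ZAR 224,638.50

Net profit: ZAR 5,638.50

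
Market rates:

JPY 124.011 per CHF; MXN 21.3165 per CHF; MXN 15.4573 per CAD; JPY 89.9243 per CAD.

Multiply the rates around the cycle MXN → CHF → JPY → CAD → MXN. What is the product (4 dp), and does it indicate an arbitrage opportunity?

Around MXN → CHF → JPY → CAD → MXN: 1 ÷ 21.3165 × 124.011 ÷ 89.9243 × 15.4573 = 1.000002
Product ≈ 1 (deviation 0.000%, within rounding noise).

1.0000 (no arbitrage)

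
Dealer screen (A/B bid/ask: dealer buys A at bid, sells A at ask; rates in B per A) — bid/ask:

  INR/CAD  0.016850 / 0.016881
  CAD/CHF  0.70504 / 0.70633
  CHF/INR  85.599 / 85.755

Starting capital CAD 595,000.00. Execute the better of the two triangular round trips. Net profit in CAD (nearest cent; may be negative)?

Best loop CAD → CHF → INR → CAD:
CAD 595,000.00 × 0.70504 (sell CAD at bid) = CHF 419,498.80
CHF 419,498.80 × 85.599 (sell CHF at bid) = INR 35,908,677.78
INR 35,908,677.78 × 0.016850 (sell INR at bid) = CAD 605,061.22

Net profit: CAD 10,061.22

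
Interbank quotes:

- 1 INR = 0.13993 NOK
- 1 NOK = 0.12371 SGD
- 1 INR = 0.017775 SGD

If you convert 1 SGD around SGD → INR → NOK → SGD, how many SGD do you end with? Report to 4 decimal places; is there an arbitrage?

Around SGD → INR → NOK → SGD: 1 ÷ 0.017775 × 0.13993 × 0.12371 = 0.973881
Product < 1; profitable direction is SGD → NOK → INR → SGD.

0.9739 (arbitrage exists)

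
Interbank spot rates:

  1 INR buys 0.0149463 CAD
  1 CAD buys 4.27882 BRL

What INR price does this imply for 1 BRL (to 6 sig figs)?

1 BRL ÷ 4.27882 = 0.233709 CAD
0.233709 CAD ÷ 0.0149463 = 15.6366 INR

BRL/INR = 15.6366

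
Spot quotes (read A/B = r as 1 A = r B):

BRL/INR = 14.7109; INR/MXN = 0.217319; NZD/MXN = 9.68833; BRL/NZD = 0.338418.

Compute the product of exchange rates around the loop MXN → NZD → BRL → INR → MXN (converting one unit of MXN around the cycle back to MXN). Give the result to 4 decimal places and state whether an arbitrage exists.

Around MXN → NZD → BRL → INR → MXN: 1 ÷ 9.68833 ÷ 0.338418 × 14.7109 × 0.217319 = 0.975067
Product < 1; profitable direction is MXN → INR → BRL → NZD → MXN.

0.9751 (arbitrage exists)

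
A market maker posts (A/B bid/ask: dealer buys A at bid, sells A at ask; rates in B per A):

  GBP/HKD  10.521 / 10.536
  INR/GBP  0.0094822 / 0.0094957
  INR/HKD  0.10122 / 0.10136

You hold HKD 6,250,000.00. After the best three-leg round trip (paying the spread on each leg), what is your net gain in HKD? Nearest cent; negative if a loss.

Best loop HKD → GBP → INR → HKD:
HKD 6,250,000.00 ÷ 10.536 (buy GBP at ask) = GBP 593,204.25
GBP 593,204.25 ÷ 0.0094957 (buy INR at ask) = INR 62,470,829.12
INR 62,470,829.12 × 0.10122 (sell INR at bid) = HKD 6,323,297.32

Net profit: HKD 73,297.32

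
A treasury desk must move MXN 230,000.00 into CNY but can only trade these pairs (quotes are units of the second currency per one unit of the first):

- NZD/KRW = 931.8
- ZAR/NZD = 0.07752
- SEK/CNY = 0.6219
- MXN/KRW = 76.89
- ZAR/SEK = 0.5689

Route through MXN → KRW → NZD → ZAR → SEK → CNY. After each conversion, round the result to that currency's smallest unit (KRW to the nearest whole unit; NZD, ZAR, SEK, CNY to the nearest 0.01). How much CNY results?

MXN 230,000.00 × 76.89 = KRW 17,684,700
KRW 17,684,700 ÷ 931.8 = NZD 18,979.07
NZD 18,979.07 ÷ 0.07752 = ZAR 244,828.04
ZAR 244,828.04 × 0.5689 = SEK 139,282.67
SEK 139,282.67 × 0.6219 = CNY 86,619.89

CNY 86,619.89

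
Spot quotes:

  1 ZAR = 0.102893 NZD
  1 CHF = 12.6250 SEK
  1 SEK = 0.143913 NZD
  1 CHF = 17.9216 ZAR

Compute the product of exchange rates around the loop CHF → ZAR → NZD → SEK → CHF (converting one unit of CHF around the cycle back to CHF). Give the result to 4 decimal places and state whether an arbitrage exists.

Around CHF → ZAR → NZD → SEK → CHF: 1 × 17.9216 × 0.102893 ÷ 0.143913 ÷ 12.6250 = 1.014919
Product > 1; profitable direction is CHF → ZAR → NZD → SEK → CHF.

1.0149 (arbitrage exists)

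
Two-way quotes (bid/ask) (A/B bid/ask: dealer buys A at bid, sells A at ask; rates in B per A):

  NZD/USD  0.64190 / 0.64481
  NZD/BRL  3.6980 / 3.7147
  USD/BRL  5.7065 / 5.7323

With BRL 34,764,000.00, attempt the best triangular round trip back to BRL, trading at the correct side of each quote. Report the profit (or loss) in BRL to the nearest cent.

Net profit: BRL 16,512.16

Best loop BRL → USD → NZD → BRL:
BRL 34,764,000.00 ÷ 5.7323 (buy USD at ask) = USD 6,064,581.41
USD 6,064,581.41 ÷ 0.64481 (buy NZD at ask) = NZD 9,405,222.32
NZD 9,405,222.32 × 3.6980 (sell NZD at bid) = BRL 34,780,512.16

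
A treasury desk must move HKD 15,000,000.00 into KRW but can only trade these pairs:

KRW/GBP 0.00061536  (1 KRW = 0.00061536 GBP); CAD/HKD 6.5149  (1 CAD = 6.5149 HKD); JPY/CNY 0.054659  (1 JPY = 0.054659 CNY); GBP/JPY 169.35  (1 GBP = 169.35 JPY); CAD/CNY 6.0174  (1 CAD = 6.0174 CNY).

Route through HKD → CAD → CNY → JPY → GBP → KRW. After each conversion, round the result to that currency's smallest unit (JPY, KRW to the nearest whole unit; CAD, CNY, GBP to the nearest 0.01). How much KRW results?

KRW 2,432,294,982

HKD 15,000,000.00 ÷ 6.5149 = CAD 2,302,414.47
CAD 2,302,414.47 × 6.0174 = CNY 13,854,548.83
CNY 13,854,548.83 ÷ 0.054659 = JPY 253,472,417
JPY 253,472,417 ÷ 169.35 = GBP 1,496,737.04
GBP 1,496,737.04 ÷ 0.00061536 = KRW 2,432,294,982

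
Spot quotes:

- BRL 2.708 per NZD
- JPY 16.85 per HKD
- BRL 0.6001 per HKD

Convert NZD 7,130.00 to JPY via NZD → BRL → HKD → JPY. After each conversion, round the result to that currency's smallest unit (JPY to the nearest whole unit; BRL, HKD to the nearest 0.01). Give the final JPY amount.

NZD 7,130.00 × 2.708 = BRL 19,308.04
BRL 19,308.04 ÷ 0.6001 = HKD 32,174.70
HKD 32,174.70 × 16.85 = JPY 542,144

JPY 542,144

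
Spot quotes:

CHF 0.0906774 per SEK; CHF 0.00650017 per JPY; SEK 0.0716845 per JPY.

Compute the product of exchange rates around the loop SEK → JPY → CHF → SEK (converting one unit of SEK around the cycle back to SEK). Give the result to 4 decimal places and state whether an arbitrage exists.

1.0000 (no arbitrage)

Around SEK → JPY → CHF → SEK: 1 ÷ 0.0716845 × 0.00650017 ÷ 0.0906774 = 1.000001
Product ≈ 1 (deviation 0.000%, within rounding noise).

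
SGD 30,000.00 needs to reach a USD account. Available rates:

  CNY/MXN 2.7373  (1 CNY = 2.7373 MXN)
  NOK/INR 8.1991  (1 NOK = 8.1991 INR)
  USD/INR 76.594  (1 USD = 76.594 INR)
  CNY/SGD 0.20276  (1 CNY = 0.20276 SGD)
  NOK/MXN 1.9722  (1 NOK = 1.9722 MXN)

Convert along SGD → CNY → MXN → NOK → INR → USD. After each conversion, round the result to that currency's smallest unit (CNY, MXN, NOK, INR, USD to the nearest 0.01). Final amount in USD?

USD 21,982.74

SGD 30,000.00 ÷ 0.20276 = CNY 147,958.18
CNY 147,958.18 × 2.7373 = MXN 405,005.93
MXN 405,005.93 ÷ 1.9722 = NOK 205,357.43
NOK 205,357.43 × 8.1991 = INR 1,683,746.10
INR 1,683,746.10 ÷ 76.594 = USD 21,982.74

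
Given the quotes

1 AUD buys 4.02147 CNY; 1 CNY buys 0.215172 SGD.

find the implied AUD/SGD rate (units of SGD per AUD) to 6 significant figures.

1 AUD × 4.02147 = 4.02147 CNY
4.02147 CNY × 0.215172 = 0.865308 SGD

AUD/SGD = 0.865308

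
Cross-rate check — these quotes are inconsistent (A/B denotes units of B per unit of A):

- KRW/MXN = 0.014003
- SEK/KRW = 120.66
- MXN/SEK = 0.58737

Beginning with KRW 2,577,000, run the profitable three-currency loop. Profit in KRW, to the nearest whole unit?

Profit: KRW 19,679

Profitable loop is KRW → SEK → MXN → KRW:
KRW 2,577,000 ÷ 120.66 = SEK 21,357.53
SEK 21,357.53 ÷ 0.58737 = MXN 36,361.29
MXN 36,361.29 ÷ 0.014003 = KRW 2,596,679
Profit = KRW 2,596,679 − KRW 2,577,000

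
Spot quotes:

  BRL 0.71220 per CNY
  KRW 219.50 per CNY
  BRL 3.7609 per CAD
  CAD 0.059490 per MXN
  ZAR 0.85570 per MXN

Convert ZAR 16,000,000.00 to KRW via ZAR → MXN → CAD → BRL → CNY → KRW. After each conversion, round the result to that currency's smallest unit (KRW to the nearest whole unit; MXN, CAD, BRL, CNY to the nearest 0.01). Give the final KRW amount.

KRW 1,289,337,936

ZAR 16,000,000.00 ÷ 0.85570 = MXN 18,698,141.87
MXN 18,698,141.87 × 0.059490 = CAD 1,112,352.46
CAD 1,112,352.46 × 3.7609 = BRL 4,183,446.37
BRL 4,183,446.37 ÷ 0.71220 = CNY 5,873,976.93
CNY 5,873,976.93 × 219.50 = KRW 1,289,337,936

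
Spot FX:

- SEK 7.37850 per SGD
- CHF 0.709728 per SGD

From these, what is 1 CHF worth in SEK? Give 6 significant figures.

CHF/SEK = 10.3962

1 CHF ÷ 0.709728 = 1.40899 SGD
1.40899 SGD × 7.37850 = 10.3962 SEK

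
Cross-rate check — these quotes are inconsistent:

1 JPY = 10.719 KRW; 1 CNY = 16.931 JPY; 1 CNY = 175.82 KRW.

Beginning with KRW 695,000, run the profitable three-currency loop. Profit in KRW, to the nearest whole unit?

Profitable loop is KRW → CNY → JPY → KRW:
KRW 695,000 ÷ 175.82 = CNY 3,952.91
CNY 3,952.91 × 16.931 = JPY 66,927
JPY 66,927 × 10.719 = KRW 717,387
Profit = KRW 717,387 − KRW 695,000

Profit: KRW 22,387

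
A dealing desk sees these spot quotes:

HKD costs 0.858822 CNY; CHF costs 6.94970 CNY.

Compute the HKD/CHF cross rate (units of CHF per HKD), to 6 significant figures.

HKD/CHF = 0.123577

1 HKD × 0.858822 = 0.858822 CNY
0.858822 CNY ÷ 6.94970 = 0.123577 CHF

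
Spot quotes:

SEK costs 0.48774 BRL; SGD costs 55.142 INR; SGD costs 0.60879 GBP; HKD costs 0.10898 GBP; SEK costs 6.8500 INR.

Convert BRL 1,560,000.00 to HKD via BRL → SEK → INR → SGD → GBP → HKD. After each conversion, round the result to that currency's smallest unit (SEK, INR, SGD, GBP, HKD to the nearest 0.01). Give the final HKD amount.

HKD 2,219,550.28

BRL 1,560,000.00 ÷ 0.48774 = SEK 3,198,425.39
SEK 3,198,425.39 × 6.8500 = INR 21,909,213.92
INR 21,909,213.92 ÷ 55.142 = SGD 397,323.53
SGD 397,323.53 × 0.60879 = GBP 241,886.59
GBP 241,886.59 ÷ 0.10898 = HKD 2,219,550.28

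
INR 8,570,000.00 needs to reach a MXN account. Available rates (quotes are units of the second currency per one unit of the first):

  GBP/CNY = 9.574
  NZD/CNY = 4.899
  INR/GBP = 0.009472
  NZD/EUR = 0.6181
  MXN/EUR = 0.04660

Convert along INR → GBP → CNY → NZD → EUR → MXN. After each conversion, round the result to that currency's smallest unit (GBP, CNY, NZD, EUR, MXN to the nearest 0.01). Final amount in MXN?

INR 8,570,000.00 × 0.009472 = GBP 81,175.04
GBP 81,175.04 × 9.574 = CNY 777,169.83
CNY 777,169.83 ÷ 4.899 = NZD 158,638.46
NZD 158,638.46 × 0.6181 = EUR 98,054.43
EUR 98,054.43 ÷ 0.04660 = MXN 2,104,172.32

MXN 2,104,172.32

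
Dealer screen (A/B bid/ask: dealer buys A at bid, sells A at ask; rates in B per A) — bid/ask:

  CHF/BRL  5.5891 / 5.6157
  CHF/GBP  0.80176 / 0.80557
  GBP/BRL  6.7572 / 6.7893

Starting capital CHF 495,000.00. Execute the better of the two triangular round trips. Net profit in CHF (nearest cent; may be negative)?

Net profit: CHF 10,846.55

Best loop CHF → BRL → GBP → CHF:
CHF 495,000.00 × 5.5891 (sell CHF at bid) = BRL 2,766,604.50
BRL 2,766,604.50 ÷ 6.7893 (buy GBP at ask) = GBP 407,494.81
GBP 407,494.81 ÷ 0.80557 (buy CHF at ask) = CHF 505,846.55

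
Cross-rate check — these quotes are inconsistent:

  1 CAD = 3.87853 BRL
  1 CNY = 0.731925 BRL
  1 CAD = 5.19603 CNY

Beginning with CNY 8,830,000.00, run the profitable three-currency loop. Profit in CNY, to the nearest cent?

Profitable loop is CNY → CAD → BRL → CNY:
CNY 8,830,000.00 ÷ 5.19603 = CAD 1,699,374.33
CAD 1,699,374.33 × 3.87853 = BRL 6,591,074.32
BRL 6,591,074.32 ÷ 0.731925 = CNY 9,005,122.55
Profit = CNY 9,005,122.55 − CNY 8,830,000.00

Profit: CNY 175,122.55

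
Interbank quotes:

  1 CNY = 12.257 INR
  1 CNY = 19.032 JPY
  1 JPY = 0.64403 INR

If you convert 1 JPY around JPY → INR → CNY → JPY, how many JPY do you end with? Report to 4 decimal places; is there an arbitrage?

Around JPY → INR → CNY → JPY: 1 × 0.64403 ÷ 12.257 × 19.032 = 1.000015
Product ≈ 1 (deviation 0.001%, within rounding noise).

1.0000 (no arbitrage)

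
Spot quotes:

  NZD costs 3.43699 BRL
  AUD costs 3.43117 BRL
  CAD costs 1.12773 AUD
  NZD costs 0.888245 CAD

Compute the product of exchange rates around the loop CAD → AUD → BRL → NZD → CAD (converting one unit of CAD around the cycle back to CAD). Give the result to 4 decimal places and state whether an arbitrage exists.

1.0000 (no arbitrage)

Around CAD → AUD → BRL → NZD → CAD: 1 × 1.12773 × 3.43117 ÷ 3.43699 × 0.888245 = 1.000004
Product ≈ 1 (deviation 0.000%, within rounding noise).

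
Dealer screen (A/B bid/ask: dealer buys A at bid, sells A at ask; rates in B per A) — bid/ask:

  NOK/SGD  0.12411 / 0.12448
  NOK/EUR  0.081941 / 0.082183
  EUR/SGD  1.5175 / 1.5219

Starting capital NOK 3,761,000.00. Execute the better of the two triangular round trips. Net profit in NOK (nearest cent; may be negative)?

Best loop NOK → EUR → SGD → NOK:
NOK 3,761,000.00 × 0.081941 (sell NOK at bid) = EUR 308,180.10
EUR 308,180.10 × 1.5175 (sell EUR at bid) = SGD 467,663.30
SGD 467,663.30 ÷ 0.12448 (buy NOK at ask) = NOK 3,756,935.28

Net result: NOK -4,064.72 (no profitable arbitrage after spreads)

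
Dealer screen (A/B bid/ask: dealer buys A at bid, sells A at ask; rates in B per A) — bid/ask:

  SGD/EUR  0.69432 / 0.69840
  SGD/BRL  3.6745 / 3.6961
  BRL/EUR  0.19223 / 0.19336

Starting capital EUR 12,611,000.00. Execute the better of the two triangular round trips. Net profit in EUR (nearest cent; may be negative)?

Best loop EUR → SGD → BRL → EUR:
EUR 12,611,000.00 ÷ 0.69840 (buy SGD at ask) = SGD 18,056,987.40
SGD 18,056,987.40 × 3.6745 (sell SGD at bid) = BRL 66,350,400.20
BRL 66,350,400.20 × 0.19223 (sell BRL at bid) = EUR 12,754,537.43

Net profit: EUR 143,537.43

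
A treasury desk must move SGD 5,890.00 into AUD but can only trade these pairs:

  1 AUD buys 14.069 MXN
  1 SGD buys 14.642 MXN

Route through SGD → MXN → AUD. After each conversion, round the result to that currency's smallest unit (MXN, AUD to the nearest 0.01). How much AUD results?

SGD 5,890.00 × 14.642 = MXN 86,241.38
MXN 86,241.38 ÷ 14.069 = AUD 6,129.89

AUD 6,129.89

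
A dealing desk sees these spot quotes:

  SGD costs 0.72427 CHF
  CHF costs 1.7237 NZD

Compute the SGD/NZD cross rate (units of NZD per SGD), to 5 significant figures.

SGD/NZD = 1.2484

1 SGD × 0.72427 = 0.72427 CHF
0.72427 CHF × 1.7237 = 1.24842 NZD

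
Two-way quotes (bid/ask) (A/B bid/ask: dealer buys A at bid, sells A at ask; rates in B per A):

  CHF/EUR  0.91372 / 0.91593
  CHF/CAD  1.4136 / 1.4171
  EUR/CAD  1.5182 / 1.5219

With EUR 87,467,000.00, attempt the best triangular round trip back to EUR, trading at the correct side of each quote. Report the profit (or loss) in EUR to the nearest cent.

Best loop EUR → CHF → CAD → EUR:
EUR 87,467,000.00 ÷ 0.91593 (buy CHF at ask) = CHF 95,495,288.94
CHF 95,495,288.94 × 1.4136 (sell CHF at bid) = CAD 134,992,140.45
CAD 134,992,140.45 ÷ 1.5219 (buy EUR at ask) = EUR 88,699,744.04

Net profit: EUR 1,232,744.04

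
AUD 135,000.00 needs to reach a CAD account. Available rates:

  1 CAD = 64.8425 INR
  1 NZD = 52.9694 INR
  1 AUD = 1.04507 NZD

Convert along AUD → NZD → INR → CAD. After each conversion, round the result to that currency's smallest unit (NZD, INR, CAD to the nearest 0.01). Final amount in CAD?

AUD 135,000.00 × 1.04507 = NZD 141,084.45
NZD 141,084.45 × 52.9694 = INR 7,473,158.67
INR 7,473,158.67 ÷ 64.8425 = CAD 115,250.93

CAD 115,250.93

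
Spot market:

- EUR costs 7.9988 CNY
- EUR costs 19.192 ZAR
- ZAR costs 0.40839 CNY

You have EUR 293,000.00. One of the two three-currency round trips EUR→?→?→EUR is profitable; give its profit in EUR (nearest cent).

Profitable loop is EUR → CNY → ZAR → EUR:
EUR 293,000.00 × 7.9988 = CNY 2,343,648.40
CNY 2,343,648.40 ÷ 0.40839 = ZAR 5,738,750.70
ZAR 5,738,750.70 ÷ 19.192 = EUR 299,017.86
Profit = EUR 299,017.86 − EUR 293,000.00

Profit: EUR 6,017.86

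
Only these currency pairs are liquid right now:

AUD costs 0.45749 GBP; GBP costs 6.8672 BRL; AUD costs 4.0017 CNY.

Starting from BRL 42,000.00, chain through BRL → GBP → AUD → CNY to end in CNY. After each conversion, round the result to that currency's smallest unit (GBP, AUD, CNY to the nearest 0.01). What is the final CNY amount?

CNY 53,497.37

BRL 42,000.00 ÷ 6.8672 = GBP 6,116.03
GBP 6,116.03 ÷ 0.45749 = AUD 13,368.66
AUD 13,368.66 × 4.0017 = CNY 53,497.37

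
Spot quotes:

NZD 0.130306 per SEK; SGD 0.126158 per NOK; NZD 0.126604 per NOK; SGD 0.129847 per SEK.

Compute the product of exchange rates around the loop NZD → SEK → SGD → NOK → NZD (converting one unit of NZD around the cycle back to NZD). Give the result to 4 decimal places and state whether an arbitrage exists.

1.0000 (no arbitrage)

Around NZD → SEK → SGD → NOK → NZD: 1 ÷ 0.130306 × 0.129847 ÷ 0.126158 × 0.126604 = 1.000000
Product ≈ 1 (deviation 0.000%, within rounding noise).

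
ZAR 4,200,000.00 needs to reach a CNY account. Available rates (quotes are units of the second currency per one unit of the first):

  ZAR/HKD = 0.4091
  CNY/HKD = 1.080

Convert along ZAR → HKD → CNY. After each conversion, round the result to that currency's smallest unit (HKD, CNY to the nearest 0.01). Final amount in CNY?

CNY 1,590,944.44

ZAR 4,200,000.00 × 0.4091 = HKD 1,718,220.00
HKD 1,718,220.00 ÷ 1.080 = CNY 1,590,944.44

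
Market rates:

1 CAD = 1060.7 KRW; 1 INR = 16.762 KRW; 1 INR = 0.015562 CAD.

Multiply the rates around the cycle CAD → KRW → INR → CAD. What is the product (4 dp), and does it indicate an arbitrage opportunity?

0.9848 (arbitrage exists)

Around CAD → KRW → INR → CAD: 1 × 1060.7 ÷ 16.762 × 0.015562 = 0.984764
Product < 1; profitable direction is CAD → INR → KRW → CAD.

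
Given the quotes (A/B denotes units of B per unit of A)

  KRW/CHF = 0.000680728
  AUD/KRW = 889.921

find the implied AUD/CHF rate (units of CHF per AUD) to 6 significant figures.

1 AUD × 889.921 = 889.921 KRW
889.921 KRW × 0.000680728 = 0.605794 CHF

AUD/CHF = 0.605794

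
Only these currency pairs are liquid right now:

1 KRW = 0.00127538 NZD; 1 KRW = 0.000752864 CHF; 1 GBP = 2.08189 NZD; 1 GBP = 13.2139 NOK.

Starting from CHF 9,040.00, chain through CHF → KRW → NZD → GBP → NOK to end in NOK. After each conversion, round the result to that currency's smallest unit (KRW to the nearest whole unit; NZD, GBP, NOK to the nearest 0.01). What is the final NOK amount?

CHF 9,040.00 ÷ 0.000752864 = KRW 12,007,481
KRW 12,007,481 × 0.00127538 = NZD 15,314.10
NZD 15,314.10 ÷ 2.08189 = GBP 7,355.86
GBP 7,355.86 × 13.2139 = NOK 97,199.60

NOK 97,199.60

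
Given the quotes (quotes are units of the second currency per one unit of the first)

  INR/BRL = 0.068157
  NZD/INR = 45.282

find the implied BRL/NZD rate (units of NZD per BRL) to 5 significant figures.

BRL/NZD = 0.32401

1 BRL ÷ 0.068157 = 14.672 INR
14.672 INR ÷ 45.282 = 0.324014 NZD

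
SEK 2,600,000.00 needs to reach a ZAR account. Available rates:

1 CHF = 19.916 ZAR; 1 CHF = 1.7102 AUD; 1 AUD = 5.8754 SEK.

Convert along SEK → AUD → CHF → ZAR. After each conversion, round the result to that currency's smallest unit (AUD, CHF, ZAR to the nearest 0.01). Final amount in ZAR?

ZAR 5,153,367.57

SEK 2,600,000.00 ÷ 5.8754 = AUD 442,523.06
AUD 442,523.06 ÷ 1.7102 = CHF 258,755.15
CHF 258,755.15 × 19.916 = ZAR 5,153,367.57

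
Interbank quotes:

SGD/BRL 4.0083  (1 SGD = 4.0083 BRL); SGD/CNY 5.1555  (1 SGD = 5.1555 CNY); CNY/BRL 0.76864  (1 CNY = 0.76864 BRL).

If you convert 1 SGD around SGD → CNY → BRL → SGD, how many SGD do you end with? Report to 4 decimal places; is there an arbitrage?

Around SGD → CNY → BRL → SGD: 1 × 5.1555 × 0.76864 ÷ 4.0083 = 0.988629
Product < 1; profitable direction is SGD → BRL → CNY → SGD.

0.9886 (arbitrage exists)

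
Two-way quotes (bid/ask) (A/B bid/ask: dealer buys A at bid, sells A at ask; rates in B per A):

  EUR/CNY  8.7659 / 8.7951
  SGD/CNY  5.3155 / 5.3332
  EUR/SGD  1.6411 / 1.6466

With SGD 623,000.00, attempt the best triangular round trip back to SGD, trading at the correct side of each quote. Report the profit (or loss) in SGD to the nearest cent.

Net result: SGD -1,117.15 (no profitable arbitrage after spreads)

Best loop SGD → EUR → CNY → SGD:
SGD 623,000.00 ÷ 1.6466 (buy EUR at ask) = EUR 378,355.40
EUR 378,355.40 × 8.7659 (sell EUR at bid) = CNY 3,316,625.59
CNY 3,316,625.59 ÷ 5.3332 (buy SGD at ask) = SGD 621,882.85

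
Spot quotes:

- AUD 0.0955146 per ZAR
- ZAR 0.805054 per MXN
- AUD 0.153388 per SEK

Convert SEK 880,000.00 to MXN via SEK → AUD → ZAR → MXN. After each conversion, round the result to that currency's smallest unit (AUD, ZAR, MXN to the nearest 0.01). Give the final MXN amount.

MXN 1,755,412.89

SEK 880,000.00 × 0.153388 = AUD 134,981.44
AUD 134,981.44 ÷ 0.0955146 = ZAR 1,413,202.17
ZAR 1,413,202.17 ÷ 0.805054 = MXN 1,755,412.89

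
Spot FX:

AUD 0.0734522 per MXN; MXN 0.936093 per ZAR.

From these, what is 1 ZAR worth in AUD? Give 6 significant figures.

1 ZAR × 0.936093 = 0.936093 MXN
0.936093 MXN × 0.0734522 = 0.0687581 AUD

ZAR/AUD = 0.0687581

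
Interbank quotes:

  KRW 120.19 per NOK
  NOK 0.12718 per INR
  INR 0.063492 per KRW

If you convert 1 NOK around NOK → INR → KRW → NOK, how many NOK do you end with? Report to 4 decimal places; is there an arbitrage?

Around NOK → INR → KRW → NOK: 1 ÷ 0.12718 ÷ 0.063492 ÷ 120.19 = 1.030371
Product > 1; profitable direction is NOK → INR → KRW → NOK.

1.0304 (arbitrage exists)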